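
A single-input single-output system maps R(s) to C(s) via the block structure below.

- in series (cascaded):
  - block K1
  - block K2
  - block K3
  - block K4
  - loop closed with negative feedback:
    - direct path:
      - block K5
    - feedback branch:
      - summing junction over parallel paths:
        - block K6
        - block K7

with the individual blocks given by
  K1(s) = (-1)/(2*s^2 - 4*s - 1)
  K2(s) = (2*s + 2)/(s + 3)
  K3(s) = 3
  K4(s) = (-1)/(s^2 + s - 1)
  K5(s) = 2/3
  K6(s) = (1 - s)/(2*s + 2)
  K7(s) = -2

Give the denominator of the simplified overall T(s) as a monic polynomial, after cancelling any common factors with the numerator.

The answer is s^6 + 2*s^5 - 13*s^4/2 - 9*s^3 + 5*s^2 + 3*s/2.

Reasoning:
Step 1: parallel reduction of K6, K7; result (-5*s - 3)/(2*s + 2)
Step 2: reduce the feedback loop with forward K5 and return (K6+K7); result (-s - 1)/s
Step 3: reduce the series chain K1, K2, K3, K4, [K5/(1+K5*(K6+K7))]; result (-6*s^2 - 12*s - 6)/(2*s^6 + 4*s^5 - 13*s^4 - 18*s^3 + 10*s^2 + 3*s)
Step 3 gives the fully reduced T(s), with no common factor left to cancel. The denominator's leading coefficient is 2, so divide each of its coefficients by 2 to get the monic form.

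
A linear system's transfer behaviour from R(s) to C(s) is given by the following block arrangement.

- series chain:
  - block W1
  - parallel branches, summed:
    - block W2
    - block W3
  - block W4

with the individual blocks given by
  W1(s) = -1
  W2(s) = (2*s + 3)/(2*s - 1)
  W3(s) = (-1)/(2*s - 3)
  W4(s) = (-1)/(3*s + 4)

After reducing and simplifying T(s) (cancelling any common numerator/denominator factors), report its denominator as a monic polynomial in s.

First reduce the diagram to T(s).

1. reduce the parallel group W2, W3: (4*s^2 - 2*s - 8)/(4*s^2 - 8*s + 3)
2. combine W1, (W2+W3), W4 in series: (4*s^2 - 2*s - 8)/(12*s^3 - 8*s^2 - 23*s + 12)
Step 2 gives the fully reduced T(s), with no common factor left to cancel. The denominator's leading coefficient is 12, so divide each of its coefficients by 12 to get the monic form.

Answer: s^3 - 2*s^2/3 - 23*s/12 + 1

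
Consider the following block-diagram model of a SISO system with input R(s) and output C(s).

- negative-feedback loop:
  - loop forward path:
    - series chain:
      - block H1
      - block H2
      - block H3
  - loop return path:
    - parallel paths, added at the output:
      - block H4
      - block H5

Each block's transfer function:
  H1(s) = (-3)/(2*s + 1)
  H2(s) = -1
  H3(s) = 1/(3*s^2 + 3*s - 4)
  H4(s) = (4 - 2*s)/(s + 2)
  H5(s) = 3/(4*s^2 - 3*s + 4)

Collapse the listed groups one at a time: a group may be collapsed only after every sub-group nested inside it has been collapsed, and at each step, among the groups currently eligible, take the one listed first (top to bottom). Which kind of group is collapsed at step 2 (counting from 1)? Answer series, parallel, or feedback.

Reducing step by step:

[1] multiply H1, H2, H3 (series)
[2] add H4, H5 (parallel)
[3] reduce the feedback loop with forward (H1*H2*H3) and return (H4+H5)
So the answer for step 2 is parallel.

Answer: parallel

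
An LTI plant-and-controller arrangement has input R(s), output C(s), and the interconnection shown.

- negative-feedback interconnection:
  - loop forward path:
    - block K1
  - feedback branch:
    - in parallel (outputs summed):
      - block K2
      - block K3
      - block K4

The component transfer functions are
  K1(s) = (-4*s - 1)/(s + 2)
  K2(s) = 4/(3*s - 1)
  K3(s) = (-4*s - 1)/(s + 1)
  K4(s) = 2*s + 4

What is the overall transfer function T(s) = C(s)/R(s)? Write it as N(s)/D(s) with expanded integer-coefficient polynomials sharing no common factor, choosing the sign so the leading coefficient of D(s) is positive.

Step 1: reduce the parallel group K2, K3, K4, giving (6*s^3 + 4*s^2 + 11*s + 1)/(3*s^2 + 2*s - 1)
Step 2: reduce the feedback loop with forward K1 and return (K2+K3+K4), giving the overall T(s)

Hence the answer: (12*s^3 + 11*s^2 - 2*s - 1)/(24*s^4 + 19*s^3 + 40*s^2 + 12*s + 3)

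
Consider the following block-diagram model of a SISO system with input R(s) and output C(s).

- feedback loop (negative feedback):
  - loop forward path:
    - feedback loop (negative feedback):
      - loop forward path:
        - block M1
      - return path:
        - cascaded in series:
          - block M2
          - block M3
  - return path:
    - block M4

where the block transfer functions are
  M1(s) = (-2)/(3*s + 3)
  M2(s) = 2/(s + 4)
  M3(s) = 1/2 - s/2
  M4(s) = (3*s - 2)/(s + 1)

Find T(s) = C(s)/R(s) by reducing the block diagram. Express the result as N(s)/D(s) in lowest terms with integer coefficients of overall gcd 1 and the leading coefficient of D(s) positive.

Answer: (-2*s^2 - 10*s - 8)/(3*s^3 + 14*s^2 + 7*s + 26)

Working:
Step 1: cascade M2, M3 gives (1 - s)/(s + 4)
Step 2: apply the feedback formula to M1, (M2*M3) gives (-2*s - 8)/(3*s^2 + 17*s + 10)
Step 3: reduce the feedback loop with forward [M1/(1+M1*(M2*M3))] and return M4, giving the overall T(s)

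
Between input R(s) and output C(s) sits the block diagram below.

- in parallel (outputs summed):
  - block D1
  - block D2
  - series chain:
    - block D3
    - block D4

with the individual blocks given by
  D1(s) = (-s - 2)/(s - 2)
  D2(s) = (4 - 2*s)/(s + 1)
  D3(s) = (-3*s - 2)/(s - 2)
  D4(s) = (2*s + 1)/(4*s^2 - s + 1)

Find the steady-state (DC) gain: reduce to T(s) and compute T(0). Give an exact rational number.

Step 1 - multiply D3, D4 (series), giving (-6*s^2 - 7*s - 2)/(4*s^3 - 9*s^2 + 3*s - 2)
Step 2 - combine D1, D2, (D3*D4) in parallel, giving (-12*s^4 + 17*s^3 - 61*s^2 + 6*s - 12)/(4*s^4 - 5*s^3 - 6*s^2 + s - 2)
Evaluating the step-2 result (the overall T(s)) at s = 0 gives T(0) = -12/(-2) = 6.

Answer: 6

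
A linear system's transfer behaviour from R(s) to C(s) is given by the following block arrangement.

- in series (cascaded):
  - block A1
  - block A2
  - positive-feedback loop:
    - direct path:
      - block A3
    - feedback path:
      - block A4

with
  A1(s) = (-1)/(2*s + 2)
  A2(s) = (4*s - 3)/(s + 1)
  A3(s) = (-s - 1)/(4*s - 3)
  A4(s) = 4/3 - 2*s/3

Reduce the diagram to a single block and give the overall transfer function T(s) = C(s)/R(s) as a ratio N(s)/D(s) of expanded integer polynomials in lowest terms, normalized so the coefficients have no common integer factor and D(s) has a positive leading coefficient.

Step 1 - feedback reduction of A3, A4: (3*s + 3)/(2*s^2 - 14*s + 5)
Step 2 - multiply A1, A2, [A3/(1-A3*A4)] (series), which is the overall transfer function T(s) = C(s)/R(s) in lowest terms

Hence the answer: (9 - 12*s)/(4*s^3 - 24*s^2 - 18*s + 10)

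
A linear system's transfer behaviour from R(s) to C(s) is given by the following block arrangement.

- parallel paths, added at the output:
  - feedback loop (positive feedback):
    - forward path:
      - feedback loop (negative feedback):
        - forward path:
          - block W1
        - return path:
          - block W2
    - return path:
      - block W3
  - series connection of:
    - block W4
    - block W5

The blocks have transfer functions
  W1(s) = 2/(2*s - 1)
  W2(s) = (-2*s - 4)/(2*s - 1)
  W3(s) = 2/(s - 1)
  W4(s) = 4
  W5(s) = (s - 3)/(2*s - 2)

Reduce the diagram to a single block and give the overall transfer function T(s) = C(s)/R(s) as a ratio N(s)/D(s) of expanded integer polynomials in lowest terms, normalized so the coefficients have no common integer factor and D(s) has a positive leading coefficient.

First reduce the diagram to T(s).

[1] collapse the loop (W1 forward, W2 return) -> (4*s - 2)/(4*s^2 - 8*s - 7)
[2] apply the feedback formula to [W1/(1+W1*W2)], W3 -> (4*s^2 - 6*s + 2)/(4*s^3 - 12*s^2 - 7*s + 11)
[3] combine W4, W5 in series -> (2*s - 6)/(s - 1)
[4] combine [[W1/(1+W1*W2)]/(1-[W1/(1+W1*W2)]*W3)], (W4*W5) in parallel - this is the overall T(s), already in the required normalized form

Answer: (8*s^4 - 44*s^3 + 48*s^2 + 72*s - 68)/(4*s^4 - 16*s^3 + 5*s^2 + 18*s - 11)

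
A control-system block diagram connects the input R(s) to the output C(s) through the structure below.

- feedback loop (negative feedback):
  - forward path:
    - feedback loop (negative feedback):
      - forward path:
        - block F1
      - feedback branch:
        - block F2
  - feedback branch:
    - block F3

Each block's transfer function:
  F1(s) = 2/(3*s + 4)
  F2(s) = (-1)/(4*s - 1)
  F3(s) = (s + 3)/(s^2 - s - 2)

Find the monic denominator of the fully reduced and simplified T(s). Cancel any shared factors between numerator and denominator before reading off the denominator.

(1) feedback reduction of F1, F2; result (8*s - 2)/(12*s^2 + 13*s - 6)
(2) reduce the feedback loop with forward [F1/(1+F1*F2)] and return F3; result (8*s^3 - 10*s^2 - 14*s + 4)/(12*s^4 + s^3 - 35*s^2 + 2*s + 6)
Step 2 gives the fully reduced T(s), with no common factor left to cancel. The denominator's leading coefficient is 12, so divide each of its coefficients by 12 to get the monic form.

Answer: s^4 + s^3/12 - 35*s^2/12 + s/6 + 1/2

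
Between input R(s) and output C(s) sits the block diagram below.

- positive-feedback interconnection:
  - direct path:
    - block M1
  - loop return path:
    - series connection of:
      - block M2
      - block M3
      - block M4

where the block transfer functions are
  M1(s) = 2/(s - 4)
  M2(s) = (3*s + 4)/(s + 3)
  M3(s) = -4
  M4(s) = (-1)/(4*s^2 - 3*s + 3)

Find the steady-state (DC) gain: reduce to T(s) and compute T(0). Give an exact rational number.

The answer is -9/34.

Reasoning:
1. multiply M2, M3, M4 (series) -> (12*s + 16)/(4*s^3 + 9*s^2 - 6*s + 9)
2. apply the feedback formula to M1, (M2*M3*M4) -> (8*s^3 + 18*s^2 - 12*s + 18)/(4*s^4 - 7*s^3 - 42*s^2 + 9*s - 68)
DC gain: substitute s = 0 into T(s) from step 2: T(0) = 18/(-68) = -9/34.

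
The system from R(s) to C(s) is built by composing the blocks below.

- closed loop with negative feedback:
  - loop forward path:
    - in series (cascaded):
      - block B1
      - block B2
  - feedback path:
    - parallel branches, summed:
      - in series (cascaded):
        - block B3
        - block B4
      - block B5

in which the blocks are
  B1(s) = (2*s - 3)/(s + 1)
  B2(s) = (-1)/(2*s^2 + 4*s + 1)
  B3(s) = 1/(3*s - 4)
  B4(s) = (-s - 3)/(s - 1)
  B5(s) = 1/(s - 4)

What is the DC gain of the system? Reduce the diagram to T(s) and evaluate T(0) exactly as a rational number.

Answer: -3/2

Working:
[1] series reduction of B1, B2; result (3 - 2*s)/(2*s^3 + 6*s^2 + 5*s + 1)
[2] series reduction of B3, B4; result (-s - 3)/(3*s^2 - 7*s + 4)
[3] reduce the parallel group (B3*B4), B5; result (2*s^2 - 6*s + 16)/(3*s^3 - 19*s^2 + 32*s - 16)
[4] reduce the feedback loop with forward (B1*B2) and return ((B3*B4)+B5); result (-6*s^4 + 47*s^3 - 121*s^2 + 128*s - 48)/(6*s^6 - 20*s^5 - 35*s^4 + 64*s^3 + 63*s^2 - 98*s + 32)
Step 4 gives the overall T(s). Then T(0) = -48/32 = -3/2.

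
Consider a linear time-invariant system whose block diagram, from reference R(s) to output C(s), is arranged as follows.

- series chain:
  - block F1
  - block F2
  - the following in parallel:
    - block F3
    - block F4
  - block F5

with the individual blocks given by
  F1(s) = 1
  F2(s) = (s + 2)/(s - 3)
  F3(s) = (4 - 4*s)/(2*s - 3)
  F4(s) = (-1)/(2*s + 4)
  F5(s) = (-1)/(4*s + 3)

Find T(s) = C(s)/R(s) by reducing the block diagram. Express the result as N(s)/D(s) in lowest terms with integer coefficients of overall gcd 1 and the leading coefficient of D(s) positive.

Reducing step by step:

1. add F3, F4 (parallel), giving (-8*s^2 - 10*s + 19)/(4*s^2 + 2*s - 12)
2. series reduction of F1, F2, (F3+F4), F5 - this is the overall T(s), already in the required normalized form

Answer: (8*s^2 + 10*s - 19)/(16*s^3 - 60*s^2 + 18*s + 54)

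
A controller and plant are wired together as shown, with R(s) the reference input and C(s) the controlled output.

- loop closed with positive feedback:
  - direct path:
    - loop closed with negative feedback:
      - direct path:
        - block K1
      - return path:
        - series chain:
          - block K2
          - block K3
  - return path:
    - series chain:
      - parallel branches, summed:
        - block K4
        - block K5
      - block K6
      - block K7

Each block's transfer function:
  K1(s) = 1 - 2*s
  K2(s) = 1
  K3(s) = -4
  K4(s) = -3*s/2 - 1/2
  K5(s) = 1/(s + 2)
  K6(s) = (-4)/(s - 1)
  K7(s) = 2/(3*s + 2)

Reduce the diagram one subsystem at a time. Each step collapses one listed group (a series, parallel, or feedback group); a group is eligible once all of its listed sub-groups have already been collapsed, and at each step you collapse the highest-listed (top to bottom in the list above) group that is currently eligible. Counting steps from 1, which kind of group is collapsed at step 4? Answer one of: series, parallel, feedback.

The answer is series.

Reasoning:
Step 1. series reduction of K2, K3
Step 2. reduce the feedback loop with forward K1 and return (K2*K3)
Step 3. parallel reduction of K4, K5
Step 4. combine (K4+K5), K6, K7 in series
Step 5. reduce the feedback loop with forward [K1/(1+K1*(K2*K3))] and return ((K4+K5)*K6*K7)
So the answer for step 4 is series.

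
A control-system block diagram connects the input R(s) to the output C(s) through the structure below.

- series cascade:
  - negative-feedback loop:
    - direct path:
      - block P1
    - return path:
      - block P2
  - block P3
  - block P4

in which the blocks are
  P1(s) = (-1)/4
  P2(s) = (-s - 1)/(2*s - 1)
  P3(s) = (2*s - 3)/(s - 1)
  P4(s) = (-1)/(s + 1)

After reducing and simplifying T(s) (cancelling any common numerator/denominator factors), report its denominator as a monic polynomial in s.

1. apply the feedback formula to P1, P2, giving (1 - 2*s)/(9*s - 3)
2. reduce the series chain [P1/(1+P1*P2)], P3, P4, giving (4*s^2 - 8*s + 3)/(9*s^3 - 3*s^2 - 9*s + 3)
Step 2 gives the fully reduced T(s), with no common factor left to cancel. The denominator's leading coefficient is 9, so divide each of its coefficients by 9 to get the monic form.

Hence the answer: s^3 - s^2/3 - s + 1/3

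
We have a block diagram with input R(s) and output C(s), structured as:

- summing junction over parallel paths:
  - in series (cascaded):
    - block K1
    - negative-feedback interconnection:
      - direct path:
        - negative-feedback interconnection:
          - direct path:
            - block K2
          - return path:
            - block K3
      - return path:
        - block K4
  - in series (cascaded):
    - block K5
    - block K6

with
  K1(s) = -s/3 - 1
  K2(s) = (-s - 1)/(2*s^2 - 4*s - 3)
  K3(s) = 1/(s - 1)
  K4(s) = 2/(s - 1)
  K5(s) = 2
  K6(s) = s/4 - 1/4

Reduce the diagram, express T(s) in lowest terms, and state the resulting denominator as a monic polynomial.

1. reduce the feedback loop with forward K2 and return K3; result (1 - s^2)/(2*s^3 - 6*s^2 + 2)
2. reduce the feedback loop with forward [K2/(1+K2*K3)] and return K4; result (1 - s^2)/(2*s^3 - 6*s^2 - 2*s)
3. series reduction of K1, [[K2/(1+K2*K3)]/(1+[K2/(1+K2*K3)]*K4)]; result (s^3 + 3*s^2 - s - 3)/(6*s^3 - 18*s^2 - 6*s)
4. cascade K5, K6; result s/2 - 1/2
5. combine (K1*[[K2/(1+K2*K3)]/(1+[K2/(1+K2*K3)]*K4)]), (K5*K6) in parallel; result (3*s^4 - 11*s^3 + 9*s^2 + 2*s - 3)/(6*s^3 - 18*s^2 - 6*s)
The result of step 5 is T(s) in lowest terms. Its denominator has leading coefficient 6; dividing the denominator through by 6 makes it monic.

Hence the answer: s^3 - 3*s^2 - s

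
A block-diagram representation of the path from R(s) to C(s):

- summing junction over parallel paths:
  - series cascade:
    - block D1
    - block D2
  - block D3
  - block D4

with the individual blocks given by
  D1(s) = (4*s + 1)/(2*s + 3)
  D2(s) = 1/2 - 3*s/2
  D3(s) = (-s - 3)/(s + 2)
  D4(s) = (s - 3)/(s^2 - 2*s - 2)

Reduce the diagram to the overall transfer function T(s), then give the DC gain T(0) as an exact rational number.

Step 1 - combine D1, D2 in series, giving (-12*s^2 + s + 1)/(4*s + 6)
Step 2 - reduce the parallel group (D1*D2), D3, D4, giving (-12*s^5 - 3*s^4 + 67*s^3 + 70*s^2 + 32*s - 4)/(4*s^4 + 6*s^3 - 24*s^2 - 52*s - 24)
Evaluating the step-2 result (the overall T(s)) at s = 0 gives T(0) = -4/(-24) = 1/6.

Hence the answer: 1/6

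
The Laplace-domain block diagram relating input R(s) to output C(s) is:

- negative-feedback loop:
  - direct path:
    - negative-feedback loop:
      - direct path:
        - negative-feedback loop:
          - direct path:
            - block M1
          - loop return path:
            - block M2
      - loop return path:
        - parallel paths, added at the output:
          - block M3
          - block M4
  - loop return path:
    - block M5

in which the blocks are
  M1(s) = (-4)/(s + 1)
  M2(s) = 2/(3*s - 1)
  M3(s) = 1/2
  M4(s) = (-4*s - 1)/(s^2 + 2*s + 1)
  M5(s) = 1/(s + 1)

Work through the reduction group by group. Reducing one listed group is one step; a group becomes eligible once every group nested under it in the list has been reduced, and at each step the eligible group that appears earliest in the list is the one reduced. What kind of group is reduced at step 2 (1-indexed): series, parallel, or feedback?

Step 1. close the feedback loop around M1, M2
Step 2. add M3, M4 (parallel)
Step 3. apply the feedback formula to [M1/(1+M1*M2)], (M3+M4)
Step 4. collapse the loop ([[M1/(1+M1*M2)]/(1+[M1/(1+M1*M2)]*(M3+M4))] forward, M5 return)
Step 2 collapses a parallel group.

Final answer: parallel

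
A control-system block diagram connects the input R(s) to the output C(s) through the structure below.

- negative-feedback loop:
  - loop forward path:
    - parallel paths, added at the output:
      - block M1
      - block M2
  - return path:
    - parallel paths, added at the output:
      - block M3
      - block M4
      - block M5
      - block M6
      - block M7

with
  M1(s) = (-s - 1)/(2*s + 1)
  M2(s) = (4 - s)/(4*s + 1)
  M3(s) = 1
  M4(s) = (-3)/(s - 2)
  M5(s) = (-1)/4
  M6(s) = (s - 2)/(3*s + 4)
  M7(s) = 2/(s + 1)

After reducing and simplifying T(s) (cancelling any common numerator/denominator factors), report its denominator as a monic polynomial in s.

Step 1 - add M1, M2 (parallel), giving (-6*s^2 + 2*s + 3)/(8*s^2 + 6*s + 1)
Step 2 - reduce the parallel group M3, M4, M5, M6, M7, giving (13*s^3 - 21*s^2 - 130*s - 120)/(12*s^3 + 4*s^2 - 40*s - 32)
Step 3 - close the feedback loop around (M1+M2), (M3+M4+M5+M6+M7), giving (-72*s^5 + 284*s^3 + 124*s^2 - 184*s - 96)/(18*s^5 + 256*s^4 + 493*s^3 - 95*s^2 - 862*s - 392)
The result of step 3 is T(s) in lowest terms. Its denominator has leading coefficient 18; dividing the denominator through by 18 makes it monic.

Hence the answer: s^5 + 128*s^4/9 + 493*s^3/18 - 95*s^2/18 - 431*s/9 - 196/9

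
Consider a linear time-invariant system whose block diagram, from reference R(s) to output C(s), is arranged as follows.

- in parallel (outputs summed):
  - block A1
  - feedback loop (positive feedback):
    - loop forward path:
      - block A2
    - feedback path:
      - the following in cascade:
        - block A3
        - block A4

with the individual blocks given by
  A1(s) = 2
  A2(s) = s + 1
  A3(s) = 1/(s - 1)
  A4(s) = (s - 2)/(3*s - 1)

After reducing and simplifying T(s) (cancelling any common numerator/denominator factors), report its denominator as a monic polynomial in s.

Answer: s^2 - 3*s/2 + 3/2

Working:
Step 1 - combine A3, A4 in series; result (s - 2)/(3*s^2 - 4*s + 1)
Step 2 - close the feedback loop around A2, (A3*A4); result (3*s^3 - s^2 - 3*s + 1)/(2*s^2 - 3*s + 3)
Step 3 - parallel reduction of A1, [A2/(1-A2*(A3*A4))]; result (3*s^3 + 3*s^2 - 9*s + 7)/(2*s^2 - 3*s + 3)
Step 3 gives the fully reduced T(s), with no common factor left to cancel. The denominator's leading coefficient is 2, so divide each of its coefficients by 2 to get the monic form.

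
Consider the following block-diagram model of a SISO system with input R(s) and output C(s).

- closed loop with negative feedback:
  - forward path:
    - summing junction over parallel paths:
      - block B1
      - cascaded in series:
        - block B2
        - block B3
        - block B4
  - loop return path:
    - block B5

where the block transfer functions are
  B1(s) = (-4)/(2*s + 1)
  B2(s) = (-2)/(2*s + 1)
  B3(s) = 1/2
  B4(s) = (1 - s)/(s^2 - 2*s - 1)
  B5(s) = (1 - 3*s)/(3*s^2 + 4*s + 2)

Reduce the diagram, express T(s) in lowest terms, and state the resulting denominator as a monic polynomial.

Step 1. series reduction of B2, B3, B4, giving (s - 1)/(2*s^3 - 3*s^2 - 4*s - 1)
Step 2. add B1, (B2*B3*B4) (parallel), giving (-4*s^2 + 9*s + 3)/(2*s^3 - 3*s^2 - 4*s - 1)
Step 3. feedback reduction of (B1+(B2*B3*B4)), B5, giving (-12*s^4 + 11*s^3 + 37*s^2 + 30*s + 6)/(6*s^5 - s^4 - 8*s^3 - 56*s^2 - 12*s + 1)
That last expression is T(s), already simplified. Scaling its denominator by 1/6 (the reciprocal of the leading coefficient) yields the monic denominator.

Answer: s^5 - s^4/6 - 4*s^3/3 - 28*s^2/3 - 2*s + 1/6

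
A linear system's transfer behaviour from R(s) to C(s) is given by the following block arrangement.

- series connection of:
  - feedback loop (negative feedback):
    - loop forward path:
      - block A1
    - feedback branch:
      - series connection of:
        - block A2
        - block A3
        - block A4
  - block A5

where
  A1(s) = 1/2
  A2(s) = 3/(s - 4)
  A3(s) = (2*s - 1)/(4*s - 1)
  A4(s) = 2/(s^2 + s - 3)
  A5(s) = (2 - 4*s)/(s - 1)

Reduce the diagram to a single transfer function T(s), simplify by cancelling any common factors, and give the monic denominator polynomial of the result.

Answer: s^5 - 17*s^4/4 - 3*s^3 + 43*s^2/2 - 19*s + 15/4

Working:
Step 1 - series reduction of A2, A3, A4, giving (12*s - 6)/(4*s^4 - 13*s^3 - 25*s^2 + 55*s - 12)
Step 2 - apply the feedback formula to A1, (A2*A3*A4), giving (4*s^4 - 13*s^3 - 25*s^2 + 55*s - 12)/(8*s^4 - 26*s^3 - 50*s^2 + 122*s - 30)
Step 3 - combine [A1/(1+A1*(A2*A3*A4))], A5 in series, giving (-8*s^5 + 30*s^4 + 37*s^3 - 135*s^2 + 79*s - 12)/(4*s^5 - 17*s^4 - 12*s^3 + 86*s^2 - 76*s + 15)
T(s) is the step-3 result (common factors already cancelled). Leading coefficient of the denominator: 4. Divide through by 4 for the monic polynomial.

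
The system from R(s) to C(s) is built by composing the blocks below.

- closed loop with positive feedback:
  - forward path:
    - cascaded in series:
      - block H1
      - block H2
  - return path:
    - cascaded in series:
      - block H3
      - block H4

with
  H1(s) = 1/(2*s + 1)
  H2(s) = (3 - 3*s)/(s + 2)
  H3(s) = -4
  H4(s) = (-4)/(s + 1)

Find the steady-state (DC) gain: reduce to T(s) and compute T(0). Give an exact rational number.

Step 1 - reduce the series chain H1, H2 -> (3 - 3*s)/(2*s^2 + 5*s + 2)
Step 2 - combine H3, H4 in series -> 16/(s + 1)
Step 3 - feedback reduction of (H1*H2), (H3*H4) -> (3 - 3*s^2)/(2*s^3 + 7*s^2 + 55*s - 46)
DC gain: substitute s = 0 into T(s) from step 3: T(0) = 3/(-46) = -3/46.

Therefore the answer is -3/46.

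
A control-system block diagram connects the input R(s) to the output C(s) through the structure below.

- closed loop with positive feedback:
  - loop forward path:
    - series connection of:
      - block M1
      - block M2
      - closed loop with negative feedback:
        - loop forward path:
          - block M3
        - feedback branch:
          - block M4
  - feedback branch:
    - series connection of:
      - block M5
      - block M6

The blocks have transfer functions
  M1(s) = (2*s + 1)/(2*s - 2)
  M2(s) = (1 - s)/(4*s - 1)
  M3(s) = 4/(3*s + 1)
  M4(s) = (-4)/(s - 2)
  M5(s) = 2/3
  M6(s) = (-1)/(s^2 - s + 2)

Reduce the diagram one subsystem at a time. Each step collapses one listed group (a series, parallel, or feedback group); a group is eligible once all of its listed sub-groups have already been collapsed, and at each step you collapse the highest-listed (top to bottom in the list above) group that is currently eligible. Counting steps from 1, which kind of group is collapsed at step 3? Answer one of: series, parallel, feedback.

(1) collapse the loop (M3 forward, M4 return)
(2) cascade M1, M2, [M3/(1+M3*M4)]
(3) cascade M5, M6
(4) reduce the feedback loop with forward (M1*M2*[M3/(1+M3*M4)]) and return (M5*M6)
At step 3 the group reduced is series.

Answer: series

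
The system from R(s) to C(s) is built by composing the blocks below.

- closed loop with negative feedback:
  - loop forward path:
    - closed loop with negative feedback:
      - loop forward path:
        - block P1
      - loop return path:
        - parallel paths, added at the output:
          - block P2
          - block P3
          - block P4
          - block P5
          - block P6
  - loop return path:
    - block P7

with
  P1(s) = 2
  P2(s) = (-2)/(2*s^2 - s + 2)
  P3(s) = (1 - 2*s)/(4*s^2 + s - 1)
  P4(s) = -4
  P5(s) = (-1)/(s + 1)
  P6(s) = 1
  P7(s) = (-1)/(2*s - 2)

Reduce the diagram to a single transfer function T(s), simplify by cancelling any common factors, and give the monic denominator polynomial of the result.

1. sum the parallel branches P2, P3, P4, P5, P6 gives (-24*s^5 - 30*s^4 - 15*s^3 - 40*s^2 - 9*s + 12)/(8*s^5 + 6*s^4 + 3*s^3 + 8*s^2 + s - 2)
2. reduce the feedback loop with forward P1 and return (P2+P3+P4+P5+P6) gives (-16*s^5 - 12*s^4 - 6*s^3 - 16*s^2 - 2*s + 4)/(40*s^5 + 54*s^4 + 27*s^3 + 72*s^2 + 17*s - 22)
3. feedback reduction of [P1/(1+P1*(P2+P3+P4+P5+P6))], P7 gives (-16*s^6 + 4*s^5 + 6*s^4 - 10*s^3 + 14*s^2 + 6*s - 4)/(40*s^6 + 22*s^5 - 21*s^4 + 48*s^3 - 47*s^2 - 38*s + 20)
T(s) is the step-3 result (common factors already cancelled). Leading coefficient of the denominator: 40. Divide through by 40 for the monic polynomial.

Answer: s^6 + 11*s^5/20 - 21*s^4/40 + 6*s^3/5 - 47*s^2/40 - 19*s/20 + 1/2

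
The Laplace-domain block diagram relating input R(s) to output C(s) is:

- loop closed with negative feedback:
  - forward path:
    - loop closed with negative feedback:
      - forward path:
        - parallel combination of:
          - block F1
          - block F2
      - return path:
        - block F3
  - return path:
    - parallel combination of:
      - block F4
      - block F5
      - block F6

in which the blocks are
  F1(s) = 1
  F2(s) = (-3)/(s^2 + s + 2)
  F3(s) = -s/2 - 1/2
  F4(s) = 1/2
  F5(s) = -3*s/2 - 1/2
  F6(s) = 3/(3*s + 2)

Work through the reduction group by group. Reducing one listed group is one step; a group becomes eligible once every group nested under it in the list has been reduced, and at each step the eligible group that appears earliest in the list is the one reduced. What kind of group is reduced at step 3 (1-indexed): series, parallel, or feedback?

Answer: parallel

Working:
Step 1: sum the parallel branches F1, F2
Step 2: reduce the feedback loop with forward (F1+F2) and return F3
Step 3: parallel reduction of F4, F5, F6
Step 4: close the feedback loop around [(F1+F2)/(1+(F1+F2)*F3)], (F4+F5+F6)
So the answer for step 3 is parallel.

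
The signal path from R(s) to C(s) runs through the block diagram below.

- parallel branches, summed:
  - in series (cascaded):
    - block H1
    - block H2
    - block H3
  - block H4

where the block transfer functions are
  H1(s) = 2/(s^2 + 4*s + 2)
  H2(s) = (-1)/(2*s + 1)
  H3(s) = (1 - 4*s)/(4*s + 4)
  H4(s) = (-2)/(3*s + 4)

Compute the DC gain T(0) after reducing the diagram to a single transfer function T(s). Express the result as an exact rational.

The answer is -3/4.

Reasoning:
(1) multiply H1, H2, H3 (series), giving (4*s - 1)/(4*s^4 + 22*s^3 + 34*s^2 + 20*s + 4)
(2) combine (H1*H2*H3), H4 in parallel, giving (-8*s^4 - 44*s^3 - 56*s^2 - 27*s - 12)/(12*s^5 + 82*s^4 + 190*s^3 + 196*s^2 + 92*s + 16)
That last expression is T(s); at s = 0 only the constant terms survive, so T(0) = -12/16 = -3/4.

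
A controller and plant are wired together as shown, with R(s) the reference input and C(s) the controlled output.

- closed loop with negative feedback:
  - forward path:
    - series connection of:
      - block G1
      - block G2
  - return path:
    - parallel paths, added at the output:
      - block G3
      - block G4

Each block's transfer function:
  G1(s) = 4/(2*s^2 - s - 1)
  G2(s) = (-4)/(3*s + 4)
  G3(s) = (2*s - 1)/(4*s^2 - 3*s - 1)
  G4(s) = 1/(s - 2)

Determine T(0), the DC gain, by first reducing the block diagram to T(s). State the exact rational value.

Reducing step by step:

1. combine G1, G2 in series, giving (-16)/(6*s^3 + 5*s^2 - 7*s - 4)
2. reduce the parallel group G3, G4, giving (6*s^2 - 8*s + 1)/(4*s^3 - 11*s^2 + 5*s + 2)
3. close the feedback loop around (G1*G2), (G3+G4), giving (-64*s^3 + 176*s^2 - 80*s - 32)/(24*s^6 - 46*s^5 - 53*s^4 + 98*s^3 - 77*s^2 + 94*s - 24)
DC gain: substitute s = 0 into T(s) from step 3: T(0) = -32/(-24) = 4/3.

Answer: 4/3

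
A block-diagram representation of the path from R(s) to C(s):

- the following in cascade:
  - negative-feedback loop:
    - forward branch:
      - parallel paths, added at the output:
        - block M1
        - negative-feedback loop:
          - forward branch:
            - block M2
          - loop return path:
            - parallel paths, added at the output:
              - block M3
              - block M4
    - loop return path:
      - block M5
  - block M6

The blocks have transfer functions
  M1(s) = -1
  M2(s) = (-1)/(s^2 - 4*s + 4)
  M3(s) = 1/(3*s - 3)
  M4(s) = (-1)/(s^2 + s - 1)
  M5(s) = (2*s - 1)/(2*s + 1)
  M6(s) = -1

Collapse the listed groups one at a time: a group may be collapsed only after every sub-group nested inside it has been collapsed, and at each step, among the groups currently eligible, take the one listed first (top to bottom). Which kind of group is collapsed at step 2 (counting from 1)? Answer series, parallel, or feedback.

Step 1 - combine M3, M4 in parallel
Step 2 - reduce the feedback loop with forward M2 and return (M3+M4)
Step 3 - reduce the parallel group M1, [M2/(1+M2*(M3+M4))]
Step 4 - feedback reduction of (M1+[M2/(1+M2*(M3+M4))]), M5
Step 5 - series reduction of [(M1+[M2/(1+M2*(M3+M4))])/(1+(M1+[M2/(1+M2*(M3+M4))])*M5)], M6
Step 2 collapses a feedback group.

Hence the answer: feedback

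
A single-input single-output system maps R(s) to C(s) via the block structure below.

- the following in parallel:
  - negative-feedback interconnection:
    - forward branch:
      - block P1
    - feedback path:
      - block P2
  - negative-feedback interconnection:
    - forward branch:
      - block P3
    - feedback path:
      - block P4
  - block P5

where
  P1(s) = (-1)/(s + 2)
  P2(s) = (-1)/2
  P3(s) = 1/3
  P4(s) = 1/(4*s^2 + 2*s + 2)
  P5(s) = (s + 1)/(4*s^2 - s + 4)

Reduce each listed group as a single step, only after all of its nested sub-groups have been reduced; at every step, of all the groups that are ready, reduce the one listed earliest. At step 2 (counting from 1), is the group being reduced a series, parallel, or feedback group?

The answer is feedback.

Reasoning:
Step 1 - collapse the loop (P1 forward, P2 return)
Step 2 - reduce the feedback loop with forward P3 and return P4
Step 3 - combine [P1/(1+P1*P2)], [P3/(1+P3*P4)], P5 in parallel
Step 2: feedback.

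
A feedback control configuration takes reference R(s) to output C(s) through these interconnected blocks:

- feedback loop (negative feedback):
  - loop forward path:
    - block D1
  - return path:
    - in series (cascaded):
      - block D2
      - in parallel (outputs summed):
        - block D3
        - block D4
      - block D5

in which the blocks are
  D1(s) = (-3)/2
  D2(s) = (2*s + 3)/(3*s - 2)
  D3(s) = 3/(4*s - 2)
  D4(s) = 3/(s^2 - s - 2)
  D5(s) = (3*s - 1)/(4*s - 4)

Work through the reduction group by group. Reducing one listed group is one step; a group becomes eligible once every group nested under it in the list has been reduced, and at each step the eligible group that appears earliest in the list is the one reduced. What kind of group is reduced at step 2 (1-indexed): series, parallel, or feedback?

[1] reduce the parallel group D3, D4
[2] cascade D2, (D3+D4), D5
[3] apply the feedback formula to D1, (D2*(D3+D4)*D5)
At step 2 the group reduced is series.

Final answer: series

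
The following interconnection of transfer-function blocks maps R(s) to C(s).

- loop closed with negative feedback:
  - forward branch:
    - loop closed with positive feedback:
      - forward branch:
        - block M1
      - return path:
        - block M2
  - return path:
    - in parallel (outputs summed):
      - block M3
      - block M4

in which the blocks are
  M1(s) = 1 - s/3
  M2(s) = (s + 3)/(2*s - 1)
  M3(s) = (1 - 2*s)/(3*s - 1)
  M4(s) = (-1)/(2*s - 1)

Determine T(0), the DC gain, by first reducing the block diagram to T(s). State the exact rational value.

The answer is 1/4.

Reasoning:
1. reduce the feedback loop with forward M1 and return M2, giving (-2*s^2 + 7*s - 3)/(s^2 + 6*s - 12)
2. add M3, M4 (parallel), giving (-4*s^2 + s)/(6*s^2 - 5*s + 1)
3. reduce the feedback loop with forward [M1/(1-M1*M2)] and return (M3+M4), giving (-6*s^3 + 23*s^2 - 16*s + 3)/(7*s^3 + 4*s^2 - 39*s + 12)
That last expression is T(s); at s = 0 only the constant terms survive, so T(0) = 3/12 = 1/4.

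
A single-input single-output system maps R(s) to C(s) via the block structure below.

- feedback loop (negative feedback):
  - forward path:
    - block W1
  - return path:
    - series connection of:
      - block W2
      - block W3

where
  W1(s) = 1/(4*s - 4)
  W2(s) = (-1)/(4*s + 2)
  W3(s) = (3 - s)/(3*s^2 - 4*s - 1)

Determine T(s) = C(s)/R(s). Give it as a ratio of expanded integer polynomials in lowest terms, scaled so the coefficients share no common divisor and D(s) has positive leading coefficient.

Step 1: multiply W2, W3 (series) = (s - 3)/(12*s^3 - 10*s^2 - 12*s - 2)
Step 2: collapse the loop (W1 forward, (W2*W3) return), which is the overall transfer function T(s) = C(s)/R(s) in lowest terms

Answer: (12*s^3 - 10*s^2 - 12*s - 2)/(48*s^4 - 88*s^3 - 8*s^2 + 41*s + 5)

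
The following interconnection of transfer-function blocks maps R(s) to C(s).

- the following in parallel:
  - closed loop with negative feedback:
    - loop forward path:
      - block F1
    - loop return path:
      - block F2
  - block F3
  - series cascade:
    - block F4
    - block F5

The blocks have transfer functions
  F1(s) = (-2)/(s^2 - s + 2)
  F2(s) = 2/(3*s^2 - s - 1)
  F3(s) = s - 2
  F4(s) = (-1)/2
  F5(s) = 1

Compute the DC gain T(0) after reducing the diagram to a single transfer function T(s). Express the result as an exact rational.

Reducing step by step:

(1) close the feedback loop around F1, F2 = (-6*s^2 + 2*s + 2)/(3*s^4 - 4*s^3 + 6*s^2 - s - 6)
(2) series reduction of F4, F5 = (-1)/2
(3) add [F1/(1+F1*F2)], F3, (F4*F5) (parallel) = (6*s^5 - 23*s^4 + 32*s^3 - 44*s^2 - 3*s + 34)/(6*s^4 - 8*s^3 + 12*s^2 - 2*s - 12)
The step-3 result is T(s). Setting s = 0: T(0) = 34/(-12) = -17/6.

Answer: -17/6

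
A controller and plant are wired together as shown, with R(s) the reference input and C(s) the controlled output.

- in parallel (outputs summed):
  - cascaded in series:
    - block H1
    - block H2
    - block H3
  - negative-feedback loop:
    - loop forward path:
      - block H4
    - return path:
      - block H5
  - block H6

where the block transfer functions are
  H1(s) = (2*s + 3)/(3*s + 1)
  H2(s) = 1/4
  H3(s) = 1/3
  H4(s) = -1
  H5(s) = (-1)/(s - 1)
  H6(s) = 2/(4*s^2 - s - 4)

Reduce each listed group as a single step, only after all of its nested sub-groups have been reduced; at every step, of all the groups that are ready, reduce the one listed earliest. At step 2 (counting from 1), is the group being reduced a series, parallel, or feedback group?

(1) reduce the series chain H1, H2, H3
(2) reduce the feedback loop with forward H4 and return H5
(3) reduce the parallel group (H1*H2*H3), [H4/(1+H4*H5)], H6
At step 2 the group reduced is feedback.

Hence the answer: feedback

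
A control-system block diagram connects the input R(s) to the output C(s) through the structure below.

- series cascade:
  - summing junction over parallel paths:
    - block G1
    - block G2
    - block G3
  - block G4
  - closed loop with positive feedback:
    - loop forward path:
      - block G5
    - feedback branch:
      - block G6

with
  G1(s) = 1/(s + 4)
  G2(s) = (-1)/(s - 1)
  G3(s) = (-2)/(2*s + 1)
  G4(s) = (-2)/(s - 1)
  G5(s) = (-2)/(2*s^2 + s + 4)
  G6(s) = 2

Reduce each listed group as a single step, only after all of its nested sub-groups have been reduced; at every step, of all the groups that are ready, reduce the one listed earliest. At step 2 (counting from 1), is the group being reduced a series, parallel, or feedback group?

Answer: feedback

Working:
1. sum the parallel branches G1, G2, G3
2. close the feedback loop around G5, G6
3. multiply (G1+G2+G3), G4, [G5/(1-G5*G6)] (series)
The group at step 2 is a feedback group.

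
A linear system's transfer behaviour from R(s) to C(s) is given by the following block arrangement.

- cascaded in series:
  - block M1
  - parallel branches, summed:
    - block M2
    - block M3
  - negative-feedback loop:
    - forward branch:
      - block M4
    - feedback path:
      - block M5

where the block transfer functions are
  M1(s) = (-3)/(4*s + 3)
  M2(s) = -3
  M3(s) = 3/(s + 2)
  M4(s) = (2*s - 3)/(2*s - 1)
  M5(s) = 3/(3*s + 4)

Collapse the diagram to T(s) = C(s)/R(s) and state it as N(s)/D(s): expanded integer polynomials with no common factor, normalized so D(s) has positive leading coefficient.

The answer is (54*s^3 + 45*s^2 - 117*s - 108)/(24*s^4 + 110*s^3 + 105*s^2 - 77*s - 78).

Reasoning:
(1) sum the parallel branches M2, M3, giving (-3*s - 3)/(s + 2)
(2) collapse the loop (M4 forward, M5 return), giving (6*s^2 - s - 12)/(6*s^2 + 11*s - 13)
(3) reduce the series chain M1, (M2+M3), [M4/(1+M4*M5)] - this is the overall T(s), already in the required normalized form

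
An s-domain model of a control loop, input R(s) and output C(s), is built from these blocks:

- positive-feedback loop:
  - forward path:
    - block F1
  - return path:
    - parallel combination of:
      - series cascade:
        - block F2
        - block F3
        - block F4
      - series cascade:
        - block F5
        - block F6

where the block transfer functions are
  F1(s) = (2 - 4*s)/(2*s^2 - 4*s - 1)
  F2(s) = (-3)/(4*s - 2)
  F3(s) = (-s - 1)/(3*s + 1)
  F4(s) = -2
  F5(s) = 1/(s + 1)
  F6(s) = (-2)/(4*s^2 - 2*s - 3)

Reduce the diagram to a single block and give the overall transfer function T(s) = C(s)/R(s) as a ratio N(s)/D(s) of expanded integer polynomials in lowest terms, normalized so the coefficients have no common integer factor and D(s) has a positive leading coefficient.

Reducing step by step:

1. cascade F2, F3, F4: (-3*s - 3)/(6*s^2 - s - 1)
2. multiply F5, F6 (series): (-2)/(4*s^3 + 2*s^2 - 5*s - 3)
3. reduce the parallel group (F2*F3*F4), (F5*F6): (-12*s^4 - 18*s^3 - 3*s^2 + 26*s + 11)/(24*s^5 + 8*s^4 - 36*s^3 - 15*s^2 + 8*s + 3)
4. close the feedback loop around F1, ((F2*F3*F4)+(F5*F6)); the result is T(s) itself (integer coefficients, no common factor, positive leading denominator coefficient)

Answer: (-48*s^5 - 16*s^4 + 72*s^3 + 30*s^2 - 16*s - 6)/(24*s^6 - 28*s^5 - 102*s^4 - 22*s^3 + 57*s^2 + 78*s + 25)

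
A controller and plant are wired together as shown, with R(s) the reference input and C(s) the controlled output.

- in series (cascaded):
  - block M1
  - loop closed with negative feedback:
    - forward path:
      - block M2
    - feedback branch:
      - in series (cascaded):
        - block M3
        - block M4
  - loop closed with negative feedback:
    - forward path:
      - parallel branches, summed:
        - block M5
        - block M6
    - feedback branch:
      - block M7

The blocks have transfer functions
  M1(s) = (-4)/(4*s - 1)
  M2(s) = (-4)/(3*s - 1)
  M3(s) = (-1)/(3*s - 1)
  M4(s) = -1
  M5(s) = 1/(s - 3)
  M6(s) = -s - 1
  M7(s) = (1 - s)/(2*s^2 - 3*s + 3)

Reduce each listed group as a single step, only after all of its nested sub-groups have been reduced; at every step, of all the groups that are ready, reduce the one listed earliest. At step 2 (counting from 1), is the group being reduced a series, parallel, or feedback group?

Reducing step by step:

Step 1. series reduction of M3, M4
Step 2. apply the feedback formula to M2, (M3*M4)
Step 3. combine M5, M6 in parallel
Step 4. reduce the feedback loop with forward (M5+M6) and return M7
Step 5. series reduction of M1, [M2/(1+M2*(M3*M4))], [(M5+M6)/(1+(M5+M6)*M7)]
Step 2: feedback.

Answer: feedback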